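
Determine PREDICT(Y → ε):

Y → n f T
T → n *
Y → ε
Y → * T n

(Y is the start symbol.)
PREDICT(Y → ε) = (FIRST(RHS) \ {ε}) ∪ (FOLLOW(Y) if ε ∈ FIRST(RHS), i.e. RHS ⇒* ε)
The right-hand side is ε (FIRST(ε) = { ε }), so the predict set is FOLLOW(Y) = { $ }
PREDICT(Y → ε) = { $ }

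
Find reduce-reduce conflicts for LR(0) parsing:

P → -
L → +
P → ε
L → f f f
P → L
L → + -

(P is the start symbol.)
A reduce-reduce conflict occurs when an LR(0) state has two complete items [A → α .] and [B → β .] — both call for a reduction, and with no lookahead the parser cannot choose between them.

Augment with P' → P and build the canonical LR(0) collection (I0 = CLOSURE({[P' → . P]}), then GOTO on every symbol after a dot until no new states appear). It has 9 states:
  I0: { [L → . + -], [L → . +], [L → . f f f], [P → . -], [P → . L], [P → .], [P' → . P] }  — shift, reduce
  I1: { [L → + . -], [L → + .] }  — shift, reduce
  I2: { [P → - .] }  — reduce
  I3: { [P → L .] }  — reduce
  I4: { [P' → P .] }  — accept
  I5: { [L → f . f f] }  — shift
  I6: { [L → f f . f] }  — shift
  I7: { [L → f f f .] }  — reduce
  I8: { [L → + - .] }  — reduce

No state contains more than one complete item.

Answer: No reduce-reduce conflicts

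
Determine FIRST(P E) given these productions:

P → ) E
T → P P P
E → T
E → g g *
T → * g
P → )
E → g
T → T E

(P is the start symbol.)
{ ')' }

FIRST sets of the non-terminals involved (from the grammar, by fixed-point iteration):
  FIRST(P) = { ')' }

To compute FIRST(P E), process the symbols left to right:
Symbol P is a non-terminal. Add FIRST(P) \ {ε} = { ')' }
P is not nullable (ε ∉ FIRST(P)), so stop here.
FIRST(P E) = { ')' }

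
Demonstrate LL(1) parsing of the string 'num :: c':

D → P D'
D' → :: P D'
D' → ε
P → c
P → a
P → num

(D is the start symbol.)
Stack is shown with the top on the left.

Stack      Input       Action
-----------------------------
D $        num :: c $  output D → P D'
P D' $     num :: c $  output P → num
num D' $   num :: c $  match 'num'
D' $       :: c $      output D' → :: P D'
:: P D' $  :: c $      match '::'
P D' $     c $         output P → c
c D' $     c $         match 'c'
D' $       $           output D' → ε
$          $           accept

The string is accepted.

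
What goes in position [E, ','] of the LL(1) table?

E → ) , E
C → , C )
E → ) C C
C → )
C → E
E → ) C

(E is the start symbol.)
To find M[E, ','], we find productions for E where ',' is in the predict set (PREDICT(N → α) = (FIRST(α) \ {ε}) ∪ (FOLLOW(N) if α ⇒* ε)).

E → ) , E: PREDICT = { ')' }
E → ) C C: PREDICT = { ')' }
E → ) C: PREDICT = { ')' }

M[E, ','] is empty (no production applies)

Answer: Empty (error entry)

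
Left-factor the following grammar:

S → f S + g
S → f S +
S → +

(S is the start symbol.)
S → f S + S'
S' → g
S' → ε
S → +

Left-factoring transforms A → αβ₁ | αβ₂ into A → αA' and A' → β₁ | β₂
(α is the longest common prefix among the alternatives). Repeat until
no nonterminal has two alternatives with a common prefix.

Round 1: S has alternatives sharing prefix 'f S +'. Introduce S': S → f S + S'
  Add: S' → g
  Add: S' → ε

No remaining common prefixes — done.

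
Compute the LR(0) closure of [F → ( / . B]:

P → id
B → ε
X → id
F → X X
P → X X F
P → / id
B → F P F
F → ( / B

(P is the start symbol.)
To compute CLOSURE, for each item [A → α.Bβ] where B is a non-terminal, add [B → .γ] for all productions B → γ; repeat for the newly added items until nothing changes.

Start with: [F → ( / . B]
  [F → ( / . B] has the dot before B: add [B → .], [B → . F P F]
  [B → . F P F] has the dot before F: add [F → . X X], [F → . ( / B]
  [F → . X X] has the dot before X: add [X → . id]
No further items can be added.

CLOSURE = { [B → . F P F], [B → .], [F → ( / . B], [F → . ( / B], [F → . X X], [X → . id] }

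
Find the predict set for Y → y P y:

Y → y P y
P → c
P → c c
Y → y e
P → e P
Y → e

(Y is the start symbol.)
{ 'y' }

PREDICT(Y → y P y) = (FIRST(RHS) \ {ε}) ∪ (FOLLOW(Y) if ε ∈ FIRST(RHS), i.e. RHS ⇒* ε)
FIRST(y P y) = { 'y' }
ε ∉ FIRST(y P y), so FOLLOW(Y) is not added.
PREDICT(Y → y P y) = { 'y' }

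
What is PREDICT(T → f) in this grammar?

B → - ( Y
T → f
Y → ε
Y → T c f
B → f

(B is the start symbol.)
PREDICT(T → f) = (FIRST(RHS) \ {ε}) ∪ (FOLLOW(T) if ε ∈ FIRST(RHS), i.e. RHS ⇒* ε)
FIRST(f) = { 'f' }
ε ∉ FIRST(f), so FOLLOW(T) is not added.
PREDICT(T → f) = { 'f' }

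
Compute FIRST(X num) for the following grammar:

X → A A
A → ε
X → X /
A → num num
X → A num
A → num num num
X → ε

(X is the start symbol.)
FIRST sets of the non-terminals involved (from the grammar, by fixed-point iteration):
  FIRST(X) = { '/', 'num', ε }

To compute FIRST(X num), process the symbols left to right:
Symbol X is a non-terminal. Add FIRST(X) \ {ε} = { '/', 'num' }
X is nullable (ε ∈ FIRST(X)), continue to the next symbol.
Symbol num is a terminal. Add 'num' and stop.
FIRST(X num) = { '/', 'num' }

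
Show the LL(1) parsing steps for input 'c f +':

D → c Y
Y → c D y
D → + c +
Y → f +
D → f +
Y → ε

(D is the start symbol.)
LL(1) parsing maintains a stack (initially the start symbol over $) and the input. At each step: if the stack top is a terminal, match it against the current input token; if it is a non-terminal N, replace it with the RHS of M[N, lookahead] (the unique production whose predict set contains the lookahead).

Stack is shown with the top on the left.

Stack  Input    Action
----------------------
D $    c f + $  output D → c Y
c Y $  c f + $  match 'c'
Y $    f + $    output Y → f +
f + $  f + $    match 'f'
+ $    + $      match '+'
$      $        accept

The string is accepted.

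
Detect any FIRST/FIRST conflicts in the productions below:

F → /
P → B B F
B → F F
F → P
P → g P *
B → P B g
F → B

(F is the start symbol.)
A FIRST/FIRST conflict occurs when two productions N → α and N → β for the same non-terminal have FIRST(α) ∩ FIRST(β) ≠ ∅ (with ε ∈ FIRST of a nullable right-hand side, so two nullable alternatives also conflict).

FIRST sets of the non-terminals at (or reachable through a nullable prefix from) the front of some alternative:
  FIRST(P) = { '/', 'g' }
  FIRST(B) = { '/', 'g' }
  FIRST(F) = { '/', 'g' }

Productions for F:
  F → /: FIRST = { '/' }
  F → P: FIRST = { '/', 'g' }
  F → B: FIRST = { '/', 'g' }
Productions for P:
  P → B B F: FIRST = { '/', 'g' }
  P → g P *: FIRST = { 'g' }
Productions for B:
  B → F F: FIRST = { '/', 'g' }
  B → P B g: FIRST = { '/', 'g' }

Conflict for F: F → / and F → P
  Overlap: { '/' }
Conflict for F: F → / and F → B
  Overlap: { '/' }
Conflict for F: F → P and F → B
  Overlap: { '/', 'g' }
Conflict for P: P → B B F and P → g P *
  Overlap: { 'g' }
Conflict for B: B → F F and B → P B g
  Overlap: { '/', 'g' }

Answer: Yes. F → '/' / F → P on { '/' }; F → '/' / F → B on { '/' }; F → P / F → B on { '/', 'g' }; P → B B F / P → g P '*' on { 'g' }; B → F F / B → P B g on { '/', 'g' }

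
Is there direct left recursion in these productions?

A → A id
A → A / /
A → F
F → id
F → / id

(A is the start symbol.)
Yes, A is left-recursive

A → A id: LEFT RECURSIVE (starts with A)
A → A / /: LEFT RECURSIVE (starts with A)
A → F: starts with F
F → id: starts with id
F → / id: starts with '/'

The grammar has direct left recursion on: A.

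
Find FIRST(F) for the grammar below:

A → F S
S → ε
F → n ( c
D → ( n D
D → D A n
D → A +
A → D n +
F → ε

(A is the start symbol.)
{ 'n', ε }

From F → n ( c:
  - n is a terminal: add 'n' and stop
From F → ε:
  - ε-production, so ε ∈ FIRST(F)

Collecting: FIRST(F) = { 'n', ε }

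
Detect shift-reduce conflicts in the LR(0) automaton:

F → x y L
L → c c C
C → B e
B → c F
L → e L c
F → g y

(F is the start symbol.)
Augment with F' → F and build the canonical LR(0) collection (I0 = CLOSURE({[F' → . F]}), then GOTO on every symbol after a dot until no new states appear). It has 17 states:
  I0: { [F → . g y], [F → . x y L], [F' → . F] }  — shift
  I1: { [F' → F .] }  — accept
  I2: { [F → g . y] }  — shift
  I3: { [F → x . y L] }  — shift
  I4: { [F → x y . L], [L → . c c C], [L → . e L c] }  — shift
  I5: { [F → x y L .] }  — reduce
  I6: { [L → c . c C] }  — shift
  I7: { [L → . c c C], [L → . e L c], [L → e . L c] }  — shift
  I8: { [L → e L . c] }  — shift
  I9: { [L → e L c .] }  — reduce
  I10: { [B → . c F], [C → . B e], [L → c c . C] }  — shift
  I11: { [C → B . e] }  — shift
  I12: { [L → c c C .] }  — reduce
  I13: { [B → c . F], [F → . g y], [F → . x y L] }  — shift
  I14: { [B → c F .] }  — reduce
  I15: { [C → B e .] }  — reduce
  I16: { [F → g y .] }  — reduce

No state contains both a complete item and a shift item.

Answer: No shift-reduce conflicts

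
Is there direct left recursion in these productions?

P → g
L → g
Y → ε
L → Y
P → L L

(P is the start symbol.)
P → g: starts with g
L → g: starts with g
Y → ε: starts with ε
L → Y: starts with Y
P → L L: starts with L

No direct left recursion found.

Answer: No direct left recursion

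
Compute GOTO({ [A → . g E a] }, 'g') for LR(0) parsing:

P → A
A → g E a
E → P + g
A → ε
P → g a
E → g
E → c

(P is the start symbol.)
{ [A → . g E a], [A → .], [A → g . E a], [E → . P + g], [E → . c], [E → . g], [P → . A], [P → . g a] }

GOTO(I, 'g') = CLOSURE({ [A → αX.β] : [A → α.Xβ] ∈ I, X = 'g' })

Items with dot before 'g', with the dot advanced:
  [A → . g E a] → [A → g . E a]
Closure of the advanced items:
  [A → g . E a] has the dot before E: add [E → . P + g], [E → . g], [E → . c]
  [E → . P + g] has the dot before P: add [P → . A], [P → . g a]
  [P → . A] has the dot before A: add [A → . g E a], [A → .]

GOTO = { [A → . g E a], [A → .], [A → g . E a], [E → . P + g], [E → . c], [E → . g], [P → . A], [P → . g a] }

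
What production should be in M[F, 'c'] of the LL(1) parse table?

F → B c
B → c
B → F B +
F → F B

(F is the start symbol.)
F → B c, F → F B

To find M[F, 'c'], we find productions for F where 'c' is in the predict set (PREDICT(N → α) = (FIRST(α) \ {ε}) ∪ (FOLLOW(N) if α ⇒* ε)).

Relevant sets:
  FIRST(B) = { 'c' }
  FIRST(F) = { 'c' }

F → B c: PREDICT = { 'c' }
  'c' is in predict set, so this production goes in M[F, 'c']
F → F B: PREDICT = { 'c' }
  'c' is in predict set, so this production goes in M[F, 'c']

M[F, 'c'] = F → B c, F → F B  (a multiply-defined cell — the grammar is not LL(1))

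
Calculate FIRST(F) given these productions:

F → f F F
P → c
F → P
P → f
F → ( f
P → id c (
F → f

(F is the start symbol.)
FIRST sets of the other non-terminals involved (by the same procedure, iterated to a fixed point):
  FIRST(P) = { 'c', 'f', 'id' }

From F → f F F:
  - f is a terminal: add 'f' and stop
From F → P:
  - P is a non-terminal: add FIRST(P) \ {ε} = { 'c', 'f', 'id' }
    P is not nullable, so stop
From F → ( f:
  - '(' is a terminal: add '(' and stop
From F → f:
  - f is a terminal: add 'f' and stop

Collecting: FIRST(F) = { '(', 'c', 'f', 'id' }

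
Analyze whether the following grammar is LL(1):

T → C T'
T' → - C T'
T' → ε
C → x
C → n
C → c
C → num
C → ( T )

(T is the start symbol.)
Yes, the grammar is LL(1).

Relevant sets:
  FOLLOW(T') = { $, ')' }

For T':
  PREDICT(T' → '-' C T') = { '-' }
  PREDICT(T' → ε) = { $, ')' }
For C:
  PREDICT(C → x) = { 'x' }
  PREDICT(C → n) = { 'n' }
  PREDICT(C → c) = { 'c' }
  PREDICT(C → num) = { 'num' }
  PREDICT(C → '(' T ')') = { '(' }
T has a single production, so nothing to check there.

All predict sets are disjoint. The grammar IS LL(1).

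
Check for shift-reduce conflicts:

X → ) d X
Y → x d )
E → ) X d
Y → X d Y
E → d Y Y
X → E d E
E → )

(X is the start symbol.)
A shift-reduce conflict occurs when an LR(0) state has both:
  - a complete (reduce) item [A → α .] (dot at the end), and
  - a shift item [B → β . c γ] (dot before a terminal).

Augment with X' → X and build the canonical LR(0) collection (I0 = CLOSURE({[X' → . X]}), then GOTO on every symbol after a dot until no new states appear). It has 20 states:
  I0: { [E → . ) X d], [E → . )], [E → . d Y Y], [X → . ) d X], [X → . E d E], [X' → . X] }  — shift
  I1: { [E → ) . X d], [E → ) .], [E → . ) X d], [E → . )], [E → . d Y Y], [X → ) . d X], [X → . ) d X], [X → . E d E] }  — shift, reduce
  I2: { [X → E . d E] }  — shift
  I3: { [X' → X .] }  — accept
  I4: { [E → . ) X d], [E → . )], [E → . d Y Y], [E → d . Y Y], [X → . ) d X], [X → . E d E], [Y → . X d Y], [Y → . x d )] }  — shift
  I5: { [Y → X . d Y] }  — shift
  I6: { [E → . ) X d], [E → . )], [E → . d Y Y], [E → d Y . Y], [X → . ) d X], [X → . E d E], [Y → . X d Y], [Y → . x d )] }  — shift
  I7: { [Y → x . d )] }  — shift
  I8: { [Y → x d . )] }  — shift
  I9: { [Y → x d ) .] }  — reduce
  I10: { [E → d Y Y .] }  — reduce
  I11: { [E → . ) X d], [E → . )], [E → . d Y Y], [X → . ) d X], [X → . E d E], [Y → . X d Y], [Y → . x d )], [Y → X d . Y] }  — shift
  I12: { [Y → X d Y .] }  — reduce
  I13: { [E → . ) X d], [E → . )], [E → . d Y Y], [X → E d . E] }  — shift
  I14: { [E → ) . X d], [E → ) .], [E → . ) X d], [E → . )], [E → . d Y Y], [X → . ) d X], [X → . E d E] }  — shift, reduce
  I15: { [X → E d E .] }  — reduce
  I16: { [E → ) X . d] }  — shift
  I17: { [E → ) X d .] }  — reduce
  I18: { [E → . ) X d], [E → . )], [E → . d Y Y], [E → d . Y Y], [X → ) d . X], [X → . ) d X], [X → . E d E], [Y → . X d Y], [Y → . x d )] }  — shift
  I19: { [X → ) d X .], [Y → X . d Y] }  — shift, reduce

I1 contains reduce item [E → ) .] and shift items [E → . )], [E → . ) X d], [E → . d Y Y], [X → . ) d X], [X → ) . d X] — shift-reduce conflict.
I14 contains reduce item [E → ) .] and shift items [E → . )], [E → . ) X d], [E → . d Y Y], [X → . ) d X] — shift-reduce conflict.
I19 contains reduce item [X → ) d X .] and shift item [Y → X . d Y] — shift-reduce conflict.

Answer: Yes — I1: [E → ) .] vs [E → . )]; I14: [E → ) .] vs [E → . )]; I19: [X → ) d X .] vs [Y → X . d Y]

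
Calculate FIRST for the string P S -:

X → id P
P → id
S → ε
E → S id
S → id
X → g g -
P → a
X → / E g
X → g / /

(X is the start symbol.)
FIRST sets of the non-terminals involved (from the grammar, by fixed-point iteration):
  FIRST(P) = { 'a', 'id' }

To compute FIRST(P S -), process the symbols left to right:
Symbol P is a non-terminal. Add FIRST(P) \ {ε} = { 'a', 'id' }
P is not nullable (ε ∉ FIRST(P)), so stop here.
FIRST(P S -) = { 'a', 'id' }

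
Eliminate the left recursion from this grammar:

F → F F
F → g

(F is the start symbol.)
F is directly left-recursive. The standard transformation for
  A → A α₁ | ... | A α_m | β₁ | ... | β_n
is
  A  → β₁ A' | ... | β_n A'
  A' → α₁ A' | ... | α_m A' | ε

F → g becomes F → g F'
F → F F becomes F' → F F'
Add F' → ε

Resulting grammar:
F → g F'
F' → F F'
F' → ε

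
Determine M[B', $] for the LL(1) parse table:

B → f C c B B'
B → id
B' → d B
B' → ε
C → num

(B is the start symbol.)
B' → ε

To find M[B', $], we find productions for B' where $ is in the predict set (PREDICT(N → α) = (FIRST(α) \ {ε}) ∪ (FOLLOW(N) if α ⇒* ε)).

Relevant sets:
  FOLLOW(B') = { $, 'd' }

B' → d B: PREDICT = { 'd' }
B' → ε: PREDICT = { $, 'd' }
  $ is in predict set, so this production goes in M[B', $]

M[B', $] = B' → ε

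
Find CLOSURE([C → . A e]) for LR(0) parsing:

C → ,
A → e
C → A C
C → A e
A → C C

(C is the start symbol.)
{ [A → . C C], [A → . e], [C → . ,], [C → . A C], [C → . A e] }

Start with: [C → . A e]
  [C → . A e] has the dot before A: add [A → . e], [A → . C C]
  [A → . C C] has the dot before C: add [C → . ,], [C → . A C]
No further items can be added.

CLOSURE = { [A → . C C], [A → . e], [C → . ,], [C → . A C], [C → . A e] }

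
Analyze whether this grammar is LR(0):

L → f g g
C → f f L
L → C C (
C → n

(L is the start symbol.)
Augment with L' → L and build the canonical LR(0) collection (I0 = CLOSURE({[L' → . L]}), then GOTO on every symbol after a dot until no new states appear). It has 12 states:
  I0: { [C → . f f L], [C → . n], [L → . C C (], [L → . f g g], [L' → . L] }  — shift
  I1: { [C → . f f L], [C → . n], [L → C . C (] }  — shift
  I2: { [L' → L .] }  — accept
  I3: { [C → f . f L], [L → f . g g] }  — shift
  I4: { [C → n .] }  — reduce
  I5: { [C → . f f L], [C → . n], [C → f f . L], [L → . C C (], [L → . f g g] }  — shift
  I6: { [L → f g . g] }  — shift
  I7: { [L → f g g .] }  — reduce
  I8: { [C → f f L .] }  — reduce
  I9: { [L → C C . (] }  — shift
  I10: { [C → f . f L] }  — shift
  I11: { [L → C C ( .] }  — reduce

Every state is either a pure shift/goto state or contains exactly one complete item and nothing to shift — no conflicts. The grammar is LR(0).

Answer: Yes, the grammar is LR(0)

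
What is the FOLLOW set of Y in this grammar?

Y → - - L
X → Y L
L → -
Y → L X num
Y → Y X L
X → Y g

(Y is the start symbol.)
To compute FOLLOW(Y), find every occurrence of Y on a right-hand side N → α Y β: add FIRST(β) \ {ε}, and if β is empty or nullable also add FOLLOW(N). Iterate to a fixed point.

Y is the start symbol, so $ ∈ FOLLOW(Y).
In X → Y L: Y is followed by L, add FIRST(L) \ {ε} = { '-' }
In Y → Y X L: Y is followed by X L, add FIRST(X L) \ {ε} = { '-' }
In X → Y g: Y is followed by g, add FIRST(g) \ {ε} = { 'g' }

Taking the union: FOLLOW(Y) = { $, '-', 'g' }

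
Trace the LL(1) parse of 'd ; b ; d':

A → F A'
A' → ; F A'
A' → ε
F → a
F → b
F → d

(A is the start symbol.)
Stack is shown with the top on the left.

Stack     Input        Action
-----------------------------
A $       d ; b ; d $  output A → F A'
F A' $    d ; b ; d $  output F → d
d A' $    d ; b ; d $  match 'd'
A' $      ; b ; d $    output A' → ; F A'
; F A' $  ; b ; d $    match ';'
F A' $    b ; d $      output F → b
b A' $    b ; d $      match 'b'
A' $      ; d $        output A' → ; F A'
; F A' $  ; d $        match ';'
F A' $    d $          output F → d
d A' $    d $          match 'd'
A' $      $            output A' → ε
$         $            accept

The string is accepted.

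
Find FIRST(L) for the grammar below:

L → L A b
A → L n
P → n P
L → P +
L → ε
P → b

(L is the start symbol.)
To compute FIRST(L), examine every production with L on the left-hand side, reading each right-hand side left to right until a non-nullable symbol is reached.

FIRST sets of the other non-terminals involved (by the same procedure, iterated to a fixed point):
  FIRST(A) = { 'b', 'n' }
  FIRST(P) = { 'b', 'n' }

From L → L A b:
  - L is the symbol being defined: contributes nothing new
    L is nullable, so continue to the next symbol
  - A is a non-terminal: add FIRST(A) \ {ε} = { 'b', 'n' }
    A is not nullable, so stop
From L → P +:
  - P is a non-terminal: add FIRST(P) \ {ε} = { 'b', 'n' }
    P is not nullable, so stop
From L → ε:
  - ε-production, so ε ∈ FIRST(L)

Collecting: FIRST(L) = { 'b', 'n', ε }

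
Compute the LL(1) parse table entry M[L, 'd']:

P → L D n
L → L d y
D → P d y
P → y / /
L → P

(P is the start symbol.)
Empty (error entry)

To find M[L, 'd'], we find productions for L where 'd' is in the predict set (PREDICT(N → α) = (FIRST(α) \ {ε}) ∪ (FOLLOW(N) if α ⇒* ε)).

Relevant sets:
  FIRST(L) = { 'y' }
  FIRST(P) = { 'y' }

L → L d y: PREDICT = { 'y' }
L → P: PREDICT = { 'y' }

M[L, 'd'] is empty (no production applies)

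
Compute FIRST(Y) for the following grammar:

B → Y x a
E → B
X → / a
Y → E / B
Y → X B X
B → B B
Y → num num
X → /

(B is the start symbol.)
{ '/', 'num' }

To compute FIRST(Y), examine every production with Y on the left-hand side, reading each right-hand side left to right until a non-nullable symbol is reached.

FIRST sets of the other non-terminals involved (by the same procedure, iterated to a fixed point):
  FIRST(E) = { '/', 'num' }
  FIRST(X) = { '/' }

From Y → E / B:
  - E is a non-terminal: add FIRST(E) \ {ε} = { '/', 'num' }
    E is not nullable, so stop
From Y → X B X:
  - X is a non-terminal: add FIRST(X) \ {ε} = { '/' }
    X is not nullable, so stop
From Y → num num:
  - num is a terminal: add 'num' and stop

Collecting: FIRST(Y) = { '/', 'num' }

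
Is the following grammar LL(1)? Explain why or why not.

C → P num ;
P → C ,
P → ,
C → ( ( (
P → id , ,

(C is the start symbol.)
No. Predict set conflict for C: { '(' }

Relevant sets:
  FIRST(P) = { '(', ',', 'id' }
  FIRST(C) = { '(', ',', 'id' }

For C:
  PREDICT(C → P num ';') = { '(', ',', 'id' }
  PREDICT(C → '(' '(' '(') = { '(' }
For P:
  PREDICT(P → C ',') = { '(', ',', 'id' }
  PREDICT(P → ',') = { ',' }
  PREDICT(P → id ',' ',') = { 'id' }

Conflict found: Predict set conflict for C: { '(' }
The grammar is NOT LL(1).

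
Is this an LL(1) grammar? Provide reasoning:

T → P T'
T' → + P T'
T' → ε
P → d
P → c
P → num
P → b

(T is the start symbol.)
Yes, the grammar is LL(1).

A grammar is LL(1) if for each non-terminal N with multiple productions, the predict sets of those productions are pairwise disjoint, where PREDICT(N → α) = (FIRST(α) \ {ε}) ∪ (FOLLOW(N) if α ⇒* ε).

Relevant sets:
  FOLLOW(T') = { $ }

For T':
  PREDICT(T' → '+' P T') = { '+' }
  PREDICT(T' → ε) = { $ }
For P:
  PREDICT(P → d) = { 'd' }
  PREDICT(P → c) = { 'c' }
  PREDICT(P → num) = { 'num' }
  PREDICT(P → b) = { 'b' }
T has a single production, so nothing to check there.

All predict sets are disjoint. The grammar IS LL(1).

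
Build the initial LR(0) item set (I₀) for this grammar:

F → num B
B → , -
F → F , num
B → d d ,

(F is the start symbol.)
{ [F → . F , num], [F → . num B], [F' → . F] }

First, augment the grammar with F' → F
I₀ = CLOSURE({ [F' → . F] }):
  [F' → . F] has the dot before F: add [F → . num B], [F → . F , num]
No further items can be added.

I₀ = { [F → . F , num], [F → . num B], [F' → . F] }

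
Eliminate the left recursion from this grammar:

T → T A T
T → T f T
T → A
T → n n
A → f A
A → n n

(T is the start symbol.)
T is directly left-recursive. The standard transformation for
  A → A α₁ | ... | A α_m | β₁ | ... | β_n
is
  A  → β₁ A' | ... | β_n A'
  A' → α₁ A' | ... | α_m A' | ε

T → A becomes T → A T'
T → n n becomes T → n n T'
T → T A T becomes T' → A T T'
T → T f T becomes T' → f T T'
Add T' → ε

Productions for other non-terminals are unchanged:
  A → f A
  A → n n

Resulting grammar:
T → A T'
T → n n T'
T' → A T T'
T' → f T T'
T' → ε
A → f A
A → n n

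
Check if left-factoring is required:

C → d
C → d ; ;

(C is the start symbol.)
Yes, C has productions with common prefix 'd'

Left-factoring is needed when two productions for the same non-terminal
share a common prefix on the right-hand side.

Productions for C:
  C → d
  C → d ; ;

Found common prefix 'd' in productions for C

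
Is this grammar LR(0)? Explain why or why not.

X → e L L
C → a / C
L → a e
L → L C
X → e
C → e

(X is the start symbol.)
A grammar is LR(0) if no state in the canonical LR(0) collection has:
  - both a shift item (dot before a terminal) and a complete item (shift-reduce conflict), or
  - two or more complete items (reduce-reduce conflict; the accept item [X' → X .] counts as a complete item here).

Augment with X' → X and build the canonical LR(0) collection (I0 = CLOSURE({[X' → . X]}), then GOTO on every symbol after a dot until no new states appear). It has 13 states:
  I0: { [X → . e L L], [X → . e], [X' → . X] }  — shift
  I1: { [X' → X .] }  — accept
  I2: { [L → . L C], [L → . a e], [X → e . L L], [X → e .] }  — shift, reduce
  I3: { [C → . a / C], [C → . e], [L → . L C], [L → . a e], [L → L . C], [X → e L . L] }  — shift
  I4: { [L → a . e] }  — shift
  I5: { [L → a e .] }  — reduce
  I6: { [L → L C .] }  — reduce
  I7: { [C → . a / C], [C → . e], [L → L . C], [X → e L L .] }  — shift, reduce
  I8: { [C → a . / C], [L → a . e] }  — shift
  I9: { [C → e .] }  — reduce
  I10: { [C → . a / C], [C → . e], [C → a / . C] }  — shift
  I11: { [C → a / C .] }  — reduce
  I12: { [C → a . / C] }  — shift

Conflict in state I2:
  Shift-reduce conflict between [X → e .] and [L → . a e]
So the grammar is NOT LR(0).

Answer: No. Shift-reduce conflict between [X → e .] and [L → . a e]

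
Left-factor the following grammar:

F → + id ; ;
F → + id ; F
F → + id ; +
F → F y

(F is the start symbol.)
F → + id ; F'
F' → ;
F' → F
F' → +
F → F y

Left-factoring transforms A → αβ₁ | αβ₂ into A → αA' and A' → β₁ | β₂
(α is the longest common prefix among the alternatives). Repeat until
no nonterminal has two alternatives with a common prefix.

Round 1: F has alternatives sharing prefix '+ id ;'. Introduce F': F → + id ; F'
  Add: F' → ;
  Add: F' → F
  Add: F' → +

No remaining common prefixes — done.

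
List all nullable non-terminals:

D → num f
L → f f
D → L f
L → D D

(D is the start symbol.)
None

A non-terminal is nullable if it can derive ε (the empty string): either it has an ε-production, or it has a production whose right-hand side consists entirely of nullable non-terminals.

There are no ε-productions, so no non-terminal can derive ε.
No non-terminals are nullable.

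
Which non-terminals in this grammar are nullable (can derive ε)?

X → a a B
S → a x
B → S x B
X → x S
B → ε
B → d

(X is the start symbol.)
{ 'B' }

A non-terminal is nullable if it can derive ε (the empty string): either it has an ε-production, or it has a production whose right-hand side consists entirely of nullable non-terminals.

ε-productions: B → ε
So B is immediately nullable.
No further non-terminal can be added: every production for the remaining non-terminals contains a terminal or a non-nullable non-terminal.
Nullable = { 'B' }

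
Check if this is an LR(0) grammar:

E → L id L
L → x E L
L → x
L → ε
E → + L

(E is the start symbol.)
Augment with E' → E and build the canonical LR(0) collection (I0 = CLOSURE({[E' → . E]}), then GOTO on every symbol after a dot until no new states appear). It has 10 states:
  I0: { [E → . + L], [E → . L id L], [E' → . E], [L → . x E L], [L → . x], [L → .] }  — shift, reduce
  I1: { [E → + . L], [L → . x E L], [L → . x], [L → .] }  — shift, reduce
  I2: { [E' → E .] }  — accept
  I3: { [E → L . id L] }  — shift
  I4: { [E → . + L], [E → . L id L], [L → . x E L], [L → . x], [L → .], [L → x . E L], [L → x .] }  — shift, 2 reduces
  I5: { [L → . x E L], [L → . x], [L → .], [L → x E . L] }  — shift, reduce
  I6: { [L → x E L .] }  — reduce
  I7: { [E → L id . L], [L → . x E L], [L → . x], [L → .] }  — shift, reduce
  I8: { [E → L id L .] }  — reduce
  I9: { [E → + L .] }  — reduce

Conflict in state I0:
  Shift-reduce conflict between [L → .] and [E → . + L]
So the grammar is NOT LR(0).

Answer: No. Shift-reduce conflict between [L → .] and [E → . + L]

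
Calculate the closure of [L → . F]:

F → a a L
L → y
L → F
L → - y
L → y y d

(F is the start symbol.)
To compute CLOSURE, for each item [A → α.Bβ] where B is a non-terminal, add [B → .γ] for all productions B → γ; repeat for the newly added items until nothing changes.

Start with: [L → . F]
  [L → . F] has the dot before F: add [F → . a a L]
No further items can be added.

CLOSURE = { [F → . a a L], [L → . F] }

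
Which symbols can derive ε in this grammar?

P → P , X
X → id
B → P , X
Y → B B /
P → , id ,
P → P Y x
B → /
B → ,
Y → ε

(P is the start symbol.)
{ 'Y' }

A non-terminal is nullable if it can derive ε (the empty string): either it has an ε-production, or it has a production whose right-hand side consists entirely of nullable non-terminals.

ε-productions: Y → ε
So Y is immediately nullable.
No further non-terminal can be added: every production for the remaining non-terminals contains a terminal or a non-nullable non-terminal.
Nullable = { 'Y' }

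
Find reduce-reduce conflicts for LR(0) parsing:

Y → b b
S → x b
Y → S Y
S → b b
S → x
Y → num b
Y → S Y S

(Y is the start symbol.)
A reduce-reduce conflict occurs when an LR(0) state has two complete items [A → α .] and [B → β .] — both call for a reduction, and with no lookahead the parser cannot choose between them.

Augment with Y' → Y and build the canonical LR(0) collection (I0 = CLOSURE({[Y' → . Y]}), then GOTO on every symbol after a dot until no new states appear). It has 13 states:
  I0: { [S → . b b], [S → . x b], [S → . x], [Y → . S Y S], [Y → . S Y], [Y → . b b], [Y → . num b], [Y' → . Y] }  — shift
  I1: { [S → . b b], [S → . x b], [S → . x], [Y → . S Y S], [Y → . S Y], [Y → . b b], [Y → . num b], [Y → S . Y S], [Y → S . Y] }  — shift
  I2: { [Y' → Y .] }  — accept
  I3: { [S → b . b], [Y → b . b] }  — shift
  I4: { [Y → num . b] }  — shift
  I5: { [S → x . b], [S → x .] }  — shift, reduce
  I6: { [S → x b .] }  — reduce
  I7: { [Y → num b .] }  — reduce
  I8: { [S → b b .], [Y → b b .] }  — 2 reduces
  I9: { [S → . b b], [S → . x b], [S → . x], [Y → S Y . S], [Y → S Y .] }  — shift, reduce
  I10: { [Y → S Y S .] }  — reduce
  I11: { [S → b . b] }  — shift
  I12: { [S → b b .] }  — reduce

I8 contains complete items [S → b b .], [Y → b b .] — reduce-reduce conflict.

Answer: Yes — I8: [S → b b .] vs [Y → b b .]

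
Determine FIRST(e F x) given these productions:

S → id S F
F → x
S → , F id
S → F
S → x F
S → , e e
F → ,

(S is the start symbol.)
To compute FIRST(e F x), process the symbols left to right:
Symbol e is a terminal. Add 'e' and stop.
FIRST(e F x) = { 'e' }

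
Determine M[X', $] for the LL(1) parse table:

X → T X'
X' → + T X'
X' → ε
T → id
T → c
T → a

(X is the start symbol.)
To find M[X', $], we find productions for X' where $ is in the predict set (PREDICT(N → α) = (FIRST(α) \ {ε}) ∪ (FOLLOW(N) if α ⇒* ε)).

Relevant sets:
  FOLLOW(X') = { $ }

X' → + T X': PREDICT = { '+' }
X' → ε: PREDICT = { $ }
  $ is in predict set, so this production goes in M[X', $]

M[X', $] = X' → ε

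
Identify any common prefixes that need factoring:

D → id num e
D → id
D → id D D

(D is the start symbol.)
Yes, D has productions with common prefix 'id'

Left-factoring is needed when two productions for the same non-terminal
share a common prefix on the right-hand side.

Productions for D:
  D → id num e
  D → id
  D → id D D

Found common prefix 'id' in productions for D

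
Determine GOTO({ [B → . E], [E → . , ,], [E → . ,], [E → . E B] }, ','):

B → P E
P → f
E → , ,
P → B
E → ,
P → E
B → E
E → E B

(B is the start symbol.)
GOTO(I, ',') = CLOSURE({ [A → αX.β] : [A → α.Xβ] ∈ I, X = ',' })

Items with dot before ',', with the dot advanced:
  [E → . ,] → [E → , .]
  [E → . , ,] → [E → , . ,]
Closure adds nothing (no advanced item has the dot before a non-terminal).

GOTO = { [E → , . ,], [E → , .] }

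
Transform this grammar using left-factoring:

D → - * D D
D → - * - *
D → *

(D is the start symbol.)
D → - * D'
D' → D D
D' → - *
D → *

Left-factoring transforms A → αβ₁ | αβ₂ into A → αA' and A' → β₁ | β₂
(α is the longest common prefix among the alternatives). Repeat until
no nonterminal has two alternatives with a common prefix.

Round 1: D has alternatives sharing prefix '- *'. Introduce D': D → - * D'
  Add: D' → D D
  Add: D' → - *

No remaining common prefixes — done.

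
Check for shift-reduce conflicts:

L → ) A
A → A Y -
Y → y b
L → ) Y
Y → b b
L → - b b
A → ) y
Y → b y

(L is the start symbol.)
Yes — I7: [L → ) A .] vs [Y → . b b]

Augment with L' → L and build the canonical LR(0) collection (I0 = CLOSURE({[L' → . L]}), then GOTO on every symbol after a dot until no new states appear). It has 17 states:
  I0: { [L → . ) A], [L → . ) Y], [L → . - b b], [L' → . L] }  — shift
  I1: { [A → . ) y], [A → . A Y -], [L → ) . A], [L → ) . Y], [Y → . b b], [Y → . b y], [Y → . y b] }  — shift
  I2: { [L → - . b b] }  — shift
  I3: { [L' → L .] }  — accept
  I4: { [L → - b . b] }  — shift
  I5: { [L → - b b .] }  — reduce
  I6: { [A → ) . y] }  — shift
  I7: { [A → A . Y -], [L → ) A .], [Y → . b b], [Y → . b y], [Y → . y b] }  — shift, reduce
  I8: { [L → ) Y .] }  — reduce
  I9: { [Y → b . b], [Y → b . y] }  — shift
  I10: { [Y → y . b] }  — shift
  I11: { [Y → y b .] }  — reduce
  I12: { [Y → b b .] }  — reduce
  I13: { [Y → b y .] }  — reduce
  I14: { [A → A Y . -] }  — shift
  I15: { [A → A Y - .] }  — reduce
  I16: { [A → ) y .] }  — reduce

I7 contains reduce item [L → ) A .] and shift items [Y → . b b], [Y → . b y], [Y → . y b] — shift-reduce conflict.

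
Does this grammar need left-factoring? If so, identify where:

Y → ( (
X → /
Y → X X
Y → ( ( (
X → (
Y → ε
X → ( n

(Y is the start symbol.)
Left-factoring is needed when two productions for the same non-terminal
share a common prefix on the right-hand side.

Productions for Y:
  Y → ( (
  Y → X X
  Y → ( ( (
  Y → ε
Productions for X:
  X → /
  X → (
  X → ( n

Found common prefix '( (' in productions for Y
Found common prefix '(' in productions for X

Answer: Yes, Y has productions with common prefix '( ('; X has productions with common prefix '('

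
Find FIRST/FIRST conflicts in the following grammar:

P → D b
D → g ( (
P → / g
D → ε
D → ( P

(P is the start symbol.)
A FIRST/FIRST conflict occurs when two productions N → α and N → β for the same non-terminal have FIRST(α) ∩ FIRST(β) ≠ ∅ (with ε ∈ FIRST of a nullable right-hand side, so two nullable alternatives also conflict).

FIRST sets of the non-terminals at (or reachable through a nullable prefix from) the front of some alternative:
  FIRST(D) = { '(', 'g', ε }

Productions for P:
  P → D b: FIRST = { '(', 'b', 'g' }
  P → / g: FIRST = { '/' }
Productions for D:
  D → g ( (: FIRST = { 'g' }
  D → ε: FIRST = { ε }
  D → ( P: FIRST = { '(' }

All alternatives of each non-terminal have pairwise disjoint FIRST sets.

Answer: No FIRST/FIRST conflicts.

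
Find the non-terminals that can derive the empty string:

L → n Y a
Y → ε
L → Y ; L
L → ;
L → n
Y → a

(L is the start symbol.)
{ 'Y' }

A non-terminal is nullable if it can derive ε (the empty string): either it has an ε-production, or it has a production whose right-hand side consists entirely of nullable non-terminals.

ε-productions: Y → ε
So Y is immediately nullable.
No further non-terminal can be added: every production for the remaining non-terminals contains a terminal or a non-nullable non-terminal.
Nullable = { 'Y' }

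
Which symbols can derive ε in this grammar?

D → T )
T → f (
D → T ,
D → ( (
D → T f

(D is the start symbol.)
None

There are no ε-productions, so no non-terminal can derive ε.
No non-terminals are nullable.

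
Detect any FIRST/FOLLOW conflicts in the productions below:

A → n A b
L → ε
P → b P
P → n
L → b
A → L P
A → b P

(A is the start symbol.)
Nullable non-terminals: L.

L: nullable alternative(s) L → ε; FOLLOW(L) = { 'b', 'n' }
  L → ε: FIRST \ {ε} = { } — this is the only nullable alternative, skip
  L → b: FIRST \ {ε} = { 'b' } — overlaps FOLLOW(L) on { 'b' }: CONFLICT

A, P have no nullable alternative, so no FIRST/FOLLOW check is needed there.

So the grammar has 1 FIRST/FOLLOW conflict (marked CONFLICT above).

Answer: Yes. L → b with FOLLOW(L) on { 'b' }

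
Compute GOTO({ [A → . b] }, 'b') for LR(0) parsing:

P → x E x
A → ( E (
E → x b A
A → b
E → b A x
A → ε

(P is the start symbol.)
{ [A → b .] }

GOTO(I, 'b') = CLOSURE({ [A → αX.β] : [A → α.Xβ] ∈ I, X = 'b' })

Items with dot before 'b', with the dot advanced:
  [A → . b] → [A → b .]
Closure adds nothing (no advanced item has the dot before a non-terminal).

GOTO = { [A → b .] }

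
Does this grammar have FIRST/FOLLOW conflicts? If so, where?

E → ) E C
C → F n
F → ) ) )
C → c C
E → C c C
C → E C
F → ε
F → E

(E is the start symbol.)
Yes. F → E with FOLLOW(F) on { 'n' }

A FIRST/FOLLOW conflict occurs when a non-terminal N has a nullable alternative N → β (β ⇒* ε) and another alternative N → α with FIRST(α) ∩ FOLLOW(N) ≠ ∅: on such a lookahead the parser cannot decide between expanding α and letting N vanish via β.

Nullable non-terminals: F.
FIRST sets used below: FIRST(E) = { ')', 'c', 'n' }

F: nullable alternative(s) F → ε; FOLLOW(F) = { 'n' }
  F → ) ) ): FIRST \ {ε} = { ')' } — disjoint from FOLLOW(F)
  F → ε: FIRST \ {ε} = { } — this is the only nullable alternative, skip
  F → E: FIRST \ {ε} = { ')', 'c', 'n' } — overlaps FOLLOW(F) on { 'n' }: CONFLICT

C, E have no nullable alternative, so no FIRST/FOLLOW check is needed there.

So the grammar has 1 FIRST/FOLLOW conflict (marked CONFLICT above).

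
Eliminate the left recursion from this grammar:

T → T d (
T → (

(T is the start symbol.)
T → ( T'
T' → d ( T'
T' → ε

T is directly left-recursive. The standard transformation for
  A → A α₁ | ... | A α_m | β₁ | ... | β_n
is
  A  → β₁ A' | ... | β_n A'
  A' → α₁ A' | ... | α_m A' | ε

T → ( becomes T → ( T'
T → T d ( becomes T' → d ( T'
Add T' → ε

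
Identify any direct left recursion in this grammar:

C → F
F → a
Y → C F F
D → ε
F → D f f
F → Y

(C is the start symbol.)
No direct left recursion

C → F: starts with F
F → a: starts with a
Y → C F F: starts with C
D → ε: starts with ε
F → D f f: starts with D
F → Y: starts with Y

No direct left recursion found.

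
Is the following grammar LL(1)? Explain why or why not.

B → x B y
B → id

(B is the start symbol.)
Yes, the grammar is LL(1).

For B:
  PREDICT(B → x B y) = { 'x' }
  PREDICT(B → id) = { 'id' }

All predict sets are disjoint. The grammar IS LL(1).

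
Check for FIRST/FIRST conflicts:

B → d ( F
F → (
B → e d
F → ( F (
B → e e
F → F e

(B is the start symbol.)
Yes. B → e d / B → e e on { 'e' }; F → '(' / F → '(' F '(' on { '(' }; F → '(' / F → F e on { '(' }; F → '(' F '(' / F → F e on { '(' }

FIRST sets of the non-terminals at (or reachable through a nullable prefix from) the front of some alternative:
  FIRST(F) = { '(' }

Productions for B:
  B → d ( F: FIRST = { 'd' }
  B → e d: FIRST = { 'e' }
  B → e e: FIRST = { 'e' }
Productions for F:
  F → (: FIRST = { '(' }
  F → ( F (: FIRST = { '(' }
  F → F e: FIRST = { '(' }

Conflict for B: B → e d and B → e e
  Overlap: { 'e' }
Conflict for F: F → ( and F → ( F (
  Overlap: { '(' }
Conflict for F: F → ( and F → F e
  Overlap: { '(' }
Conflict for F: F → ( F ( and F → F e
  Overlap: { '(' }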